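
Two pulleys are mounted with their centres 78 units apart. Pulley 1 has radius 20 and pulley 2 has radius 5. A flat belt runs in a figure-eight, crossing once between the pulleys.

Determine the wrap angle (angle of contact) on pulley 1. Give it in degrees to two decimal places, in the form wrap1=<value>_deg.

crossed belt: β = asin((r1+r2)/C) = asin(25/78) = 18.6939°
wrap1 = wrap2 = π + 2β = 217.3879°

wrap1=217.39_deg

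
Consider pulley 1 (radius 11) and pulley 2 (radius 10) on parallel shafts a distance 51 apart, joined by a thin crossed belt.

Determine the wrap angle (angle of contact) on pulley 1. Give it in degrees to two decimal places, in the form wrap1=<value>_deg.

wrap1=228.63_deg

crossed belt: β = asin((r1+r2)/C) = asin(21/51) = 24.3157°
wrap1 = wrap2 = π + 2β = 228.6315°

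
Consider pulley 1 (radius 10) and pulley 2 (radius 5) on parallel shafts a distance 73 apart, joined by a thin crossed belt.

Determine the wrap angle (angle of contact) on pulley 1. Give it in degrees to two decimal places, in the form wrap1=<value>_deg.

wrap1=203.72_deg

crossed belt: β = asin((r1+r2)/C) = asin(15/73) = 11.8576°
wrap1 = wrap2 = π + 2β = 203.7151°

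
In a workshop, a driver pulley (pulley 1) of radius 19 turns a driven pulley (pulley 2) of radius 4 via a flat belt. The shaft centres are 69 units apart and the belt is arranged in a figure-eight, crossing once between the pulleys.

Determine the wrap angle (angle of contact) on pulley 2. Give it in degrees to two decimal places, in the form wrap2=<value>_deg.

wrap2=218.94_deg

crossed belt: β = asin((r1+r2)/C) = asin(23/69) = 19.4712°
wrap1 = wrap2 = π + 2β = 218.9424°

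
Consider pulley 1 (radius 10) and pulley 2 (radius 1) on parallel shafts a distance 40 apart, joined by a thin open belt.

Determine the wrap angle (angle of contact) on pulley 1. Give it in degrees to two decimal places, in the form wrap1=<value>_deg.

open belt: β = asin((r2−r1)/C) = asin(-9/40) = -13.0029°
wrap1 = π − 2β = 206.0058°
wrap2 = π + 2β = 153.9942°

wrap1=206.01_deg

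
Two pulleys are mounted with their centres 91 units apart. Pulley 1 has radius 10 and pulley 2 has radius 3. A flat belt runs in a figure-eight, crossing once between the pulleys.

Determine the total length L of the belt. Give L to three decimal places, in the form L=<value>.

crossed belt: β = asin((r1+r2)/C) = asin(13/91) = 8.2132°
wrap1 = wrap2 = π + 2β = 196.4264°
tangent length = C·cosβ = 90.0666
L = (r1+r2)·wrap + 2·C·cosβ = 13·3.4283 + 2·90.0666 = 224.7010

L=224.701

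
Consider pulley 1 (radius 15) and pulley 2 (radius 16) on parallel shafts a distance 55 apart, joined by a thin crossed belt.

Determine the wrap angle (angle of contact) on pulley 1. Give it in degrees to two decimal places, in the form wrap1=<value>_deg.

crossed belt: β = asin((r1+r2)/C) = asin(31/55) = 34.3077°
wrap1 = wrap2 = π + 2β = 248.6153°

wrap1=248.62_deg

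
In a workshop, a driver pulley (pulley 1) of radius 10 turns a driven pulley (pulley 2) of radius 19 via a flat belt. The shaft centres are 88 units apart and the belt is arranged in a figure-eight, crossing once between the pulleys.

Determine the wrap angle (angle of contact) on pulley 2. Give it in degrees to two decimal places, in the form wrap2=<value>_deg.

wrap2=218.48_deg

crossed belt: β = asin((r1+r2)/C) = asin(29/88) = 19.2412°
wrap1 = wrap2 = π + 2β = 218.4824°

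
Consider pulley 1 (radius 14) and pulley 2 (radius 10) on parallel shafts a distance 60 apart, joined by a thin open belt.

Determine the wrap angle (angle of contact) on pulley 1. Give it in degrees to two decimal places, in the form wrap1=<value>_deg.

wrap1=187.65_deg

open belt: β = asin((r2−r1)/C) = asin(-4/60) = -3.8226°
wrap1 = π − 2β = 187.6451°
wrap2 = π + 2β = 172.3549°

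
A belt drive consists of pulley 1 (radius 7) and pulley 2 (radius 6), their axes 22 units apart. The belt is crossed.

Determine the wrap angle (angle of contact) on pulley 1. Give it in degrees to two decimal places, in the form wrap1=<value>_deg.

wrap1=252.44_deg

crossed belt: β = asin((r1+r2)/C) = asin(13/22) = 36.2215°
wrap1 = wrap2 = π + 2β = 252.4431°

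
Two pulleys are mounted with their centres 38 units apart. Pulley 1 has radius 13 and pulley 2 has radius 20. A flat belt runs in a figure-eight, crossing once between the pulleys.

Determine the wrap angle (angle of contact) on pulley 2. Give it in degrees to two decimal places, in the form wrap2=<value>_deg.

crossed belt: β = asin((r1+r2)/C) = asin(33/38) = 60.2757°
wrap1 = wrap2 = π + 2β = 300.5513°

wrap2=300.55_deg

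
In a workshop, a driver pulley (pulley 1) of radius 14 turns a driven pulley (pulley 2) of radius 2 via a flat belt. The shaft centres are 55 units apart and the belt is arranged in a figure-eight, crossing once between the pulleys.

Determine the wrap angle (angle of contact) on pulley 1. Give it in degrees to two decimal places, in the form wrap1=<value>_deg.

crossed belt: β = asin((r1+r2)/C) = asin(16/55) = 16.9124°
wrap1 = wrap2 = π + 2β = 213.8248°

wrap1=213.82_deg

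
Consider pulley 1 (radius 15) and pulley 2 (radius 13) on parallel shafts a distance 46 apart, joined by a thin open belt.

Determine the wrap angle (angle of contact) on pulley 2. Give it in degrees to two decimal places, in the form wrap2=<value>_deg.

wrap2=175.02_deg

open belt: β = asin((r2−r1)/C) = asin(-2/46) = -2.4919°
wrap1 = π − 2β = 184.9838°
wrap2 = π + 2β = 175.0162°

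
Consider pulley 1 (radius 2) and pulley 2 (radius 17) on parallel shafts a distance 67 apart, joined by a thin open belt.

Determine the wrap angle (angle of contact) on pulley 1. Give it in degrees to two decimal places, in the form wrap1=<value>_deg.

open belt: β = asin((r2−r1)/C) = asin(15/67) = 12.9371°
wrap1 = π − 2β = 154.1259°
wrap2 = π + 2β = 205.8741°

wrap1=154.13_deg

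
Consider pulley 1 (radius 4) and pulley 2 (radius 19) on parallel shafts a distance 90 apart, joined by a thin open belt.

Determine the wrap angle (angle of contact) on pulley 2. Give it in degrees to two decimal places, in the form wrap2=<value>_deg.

open belt: β = asin((r2−r1)/C) = asin(15/90) = 9.5941°
wrap1 = π − 2β = 160.8119°
wrap2 = π + 2β = 199.1881°

wrap2=199.19_deg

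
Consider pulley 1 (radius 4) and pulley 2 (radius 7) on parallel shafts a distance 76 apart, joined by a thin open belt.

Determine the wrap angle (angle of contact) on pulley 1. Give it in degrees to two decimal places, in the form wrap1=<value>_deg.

open belt: β = asin((r2−r1)/C) = asin(3/76) = 2.2623°
wrap1 = π − 2β = 175.4755°
wrap2 = π + 2β = 184.5245°

wrap1=175.48_deg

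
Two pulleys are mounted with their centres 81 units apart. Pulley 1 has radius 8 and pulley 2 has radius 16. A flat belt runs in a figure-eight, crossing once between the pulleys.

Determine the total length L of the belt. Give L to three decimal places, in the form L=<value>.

crossed belt: β = asin((r1+r2)/C) = asin(24/81) = 17.2353°
wrap1 = wrap2 = π + 2β = 214.4706°
tangent length = C·cosβ = 77.3628
L = (r1+r2)·wrap + 2·C·cosβ = 24·3.7432 + 2·77.3628 = 244.5628

L=244.563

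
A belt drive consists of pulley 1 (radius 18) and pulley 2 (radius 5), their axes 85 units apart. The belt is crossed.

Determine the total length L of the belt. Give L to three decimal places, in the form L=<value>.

crossed belt: β = asin((r1+r2)/C) = asin(23/85) = 15.6993°
wrap1 = wrap2 = π + 2β = 211.3985°
tangent length = C·cosβ = 81.8291
L = (r1+r2)·wrap + 2·C·cosβ = 23·3.6896 + 2·81.8291 = 248.5190

L=248.519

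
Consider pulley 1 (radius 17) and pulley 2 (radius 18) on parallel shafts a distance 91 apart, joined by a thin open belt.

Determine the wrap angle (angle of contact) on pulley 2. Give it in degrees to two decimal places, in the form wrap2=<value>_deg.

wrap2=181.26_deg

open belt: β = asin((r2−r1)/C) = asin(1/91) = 0.6296°
wrap1 = π − 2β = 178.7407°
wrap2 = π + 2β = 181.2593°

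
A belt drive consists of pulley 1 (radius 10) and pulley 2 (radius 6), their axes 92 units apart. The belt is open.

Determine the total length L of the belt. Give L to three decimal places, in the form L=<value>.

L=234.439

open belt: β = asin((r2−r1)/C) = asin(-4/92) = -2.4919°
wrap1 = π − 2β = 184.9838°
wrap2 = π + 2β = 175.0162°
tangent length = C·cosβ = 91.9130
L = r1·wrap1 + r2·wrap2 + 2·C·cosβ = 10·3.2286 + 6·3.0546 + 2·91.9130 = 234.4394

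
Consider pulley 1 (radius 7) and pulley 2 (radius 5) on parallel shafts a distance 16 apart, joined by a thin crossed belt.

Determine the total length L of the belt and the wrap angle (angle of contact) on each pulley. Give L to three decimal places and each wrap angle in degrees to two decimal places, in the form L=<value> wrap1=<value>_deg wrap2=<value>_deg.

L=79.219 wrap1=277.18_deg wrap2=277.18_deg

crossed belt: β = asin((r1+r2)/C) = asin(12/16) = 48.5904°
wrap1 = wrap2 = π + 2β = 277.1808°
tangent length = C·cosβ = 10.5830
L = (r1+r2)·wrap + 2·C·cosβ = 12·4.8377 + 2·10.5830 = 79.2186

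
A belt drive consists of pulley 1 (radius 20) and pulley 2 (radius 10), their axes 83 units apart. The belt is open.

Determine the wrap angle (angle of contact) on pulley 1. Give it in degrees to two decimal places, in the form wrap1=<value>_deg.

open belt: β = asin((r2−r1)/C) = asin(-10/83) = -6.9199°
wrap1 = π − 2β = 193.8398°
wrap2 = π + 2β = 166.1602°

wrap1=193.84_deg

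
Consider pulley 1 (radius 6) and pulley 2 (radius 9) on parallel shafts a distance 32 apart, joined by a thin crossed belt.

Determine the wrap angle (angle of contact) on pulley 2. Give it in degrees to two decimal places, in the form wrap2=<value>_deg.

crossed belt: β = asin((r1+r2)/C) = asin(15/32) = 27.9532°
wrap1 = wrap2 = π + 2β = 235.9064°

wrap2=235.91_deg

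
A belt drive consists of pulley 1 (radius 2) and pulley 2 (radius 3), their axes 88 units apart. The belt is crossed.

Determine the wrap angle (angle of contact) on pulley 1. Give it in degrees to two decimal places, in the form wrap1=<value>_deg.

crossed belt: β = asin((r1+r2)/C) = asin(5/88) = 3.2572°
wrap1 = wrap2 = π + 2β = 186.5144°

wrap1=186.51_deg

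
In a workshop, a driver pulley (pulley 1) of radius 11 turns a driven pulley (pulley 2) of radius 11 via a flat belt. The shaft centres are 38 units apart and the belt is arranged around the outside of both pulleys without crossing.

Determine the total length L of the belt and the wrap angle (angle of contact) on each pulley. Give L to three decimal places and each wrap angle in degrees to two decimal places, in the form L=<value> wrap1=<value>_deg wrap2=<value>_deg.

L=145.115 wrap1=180.00_deg wrap2=180.00_deg

open belt: β = asin((r2−r1)/C) = asin(0/38) = 0.0000°
wrap1 = π − 2β = 180.0000°
wrap2 = π + 2β = 180.0000°
tangent length = C·cosβ = 38.0000
L = r1·wrap1 + r2·wrap2 + 2·C·cosβ = 11·3.1416 + 11·3.1416 + 2·38.0000 = 145.1150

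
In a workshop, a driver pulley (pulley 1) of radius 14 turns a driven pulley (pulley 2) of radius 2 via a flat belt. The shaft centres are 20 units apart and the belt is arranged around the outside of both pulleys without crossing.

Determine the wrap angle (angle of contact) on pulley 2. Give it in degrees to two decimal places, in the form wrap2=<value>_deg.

open belt: β = asin((r2−r1)/C) = asin(-12/20) = -36.8699°
wrap1 = π − 2β = 253.7398°
wrap2 = π + 2β = 106.2602°

wrap2=106.26_deg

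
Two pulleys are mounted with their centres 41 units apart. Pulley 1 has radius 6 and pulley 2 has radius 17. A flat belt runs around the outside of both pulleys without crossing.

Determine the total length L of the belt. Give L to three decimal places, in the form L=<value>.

open belt: β = asin((r2−r1)/C) = asin(11/41) = 15.5627°
wrap1 = π − 2β = 148.8746°
wrap2 = π + 2β = 211.1254°
tangent length = C·cosβ = 39.4968
L = r1·wrap1 + r2·wrap2 + 2·C·cosβ = 6·2.5984 + 17·3.6848 + 2·39.4968 = 157.2259

L=157.226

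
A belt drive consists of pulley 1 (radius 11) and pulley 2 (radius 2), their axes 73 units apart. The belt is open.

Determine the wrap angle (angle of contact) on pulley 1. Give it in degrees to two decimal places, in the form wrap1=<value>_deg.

wrap1=194.16_deg

open belt: β = asin((r2−r1)/C) = asin(-9/73) = -7.0819°
wrap1 = π − 2β = 194.1638°
wrap2 = π + 2β = 165.8362°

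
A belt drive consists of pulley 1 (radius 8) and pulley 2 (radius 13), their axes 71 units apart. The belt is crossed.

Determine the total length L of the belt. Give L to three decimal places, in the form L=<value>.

L=214.231

crossed belt: β = asin((r1+r2)/C) = asin(21/71) = 17.2040°
wrap1 = wrap2 = π + 2β = 214.4080°
tangent length = C·cosβ = 67.8233
L = (r1+r2)·wrap + 2·C·cosβ = 21·3.7421 + 2·67.8233 = 214.2312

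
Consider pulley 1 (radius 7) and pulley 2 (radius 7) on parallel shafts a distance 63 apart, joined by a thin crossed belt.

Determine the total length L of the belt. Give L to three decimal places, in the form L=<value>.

L=173.106

crossed belt: β = asin((r1+r2)/C) = asin(14/63) = 12.8396°
wrap1 = wrap2 = π + 2β = 205.6792°
tangent length = C·cosβ = 61.4248
L = (r1+r2)·wrap + 2·C·cosβ = 14·3.5898 + 2·61.4248 = 173.1064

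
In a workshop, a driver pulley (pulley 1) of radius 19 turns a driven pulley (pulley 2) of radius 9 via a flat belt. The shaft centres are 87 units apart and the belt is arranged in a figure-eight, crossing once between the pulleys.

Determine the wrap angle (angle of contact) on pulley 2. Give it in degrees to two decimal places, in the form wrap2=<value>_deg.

wrap2=217.55_deg

crossed belt: β = asin((r1+r2)/C) = asin(28/87) = 18.7742°
wrap1 = wrap2 = π + 2β = 217.5484°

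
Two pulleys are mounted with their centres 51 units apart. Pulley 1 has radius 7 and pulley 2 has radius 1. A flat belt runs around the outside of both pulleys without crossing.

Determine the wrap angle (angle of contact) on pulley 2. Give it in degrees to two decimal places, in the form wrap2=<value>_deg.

open belt: β = asin((r2−r1)/C) = asin(-6/51) = -6.7563°
wrap1 = π − 2β = 193.5127°
wrap2 = π + 2β = 166.4873°

wrap2=166.49_deg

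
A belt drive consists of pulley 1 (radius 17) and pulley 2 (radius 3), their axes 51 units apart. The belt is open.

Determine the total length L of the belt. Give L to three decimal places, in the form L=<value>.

open belt: β = asin((r2−r1)/C) = asin(-14/51) = -15.9328°
wrap1 = π − 2β = 211.8656°
wrap2 = π + 2β = 148.1344°
tangent length = C·cosβ = 49.0408
L = r1·wrap1 + r2·wrap2 + 2·C·cosβ = 17·3.6978 + 3·2.5854 + 2·49.0408 = 168.6997

L=168.700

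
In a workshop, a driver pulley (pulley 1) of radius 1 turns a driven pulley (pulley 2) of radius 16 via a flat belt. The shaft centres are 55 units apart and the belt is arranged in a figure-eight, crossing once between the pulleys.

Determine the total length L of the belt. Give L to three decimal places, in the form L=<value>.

L=168.705

crossed belt: β = asin((r1+r2)/C) = asin(17/55) = 18.0045°
wrap1 = wrap2 = π + 2β = 216.0089°
tangent length = C·cosβ = 52.3068
L = (r1+r2)·wrap + 2·C·cosβ = 17·3.7701 + 2·52.3068 = 168.7047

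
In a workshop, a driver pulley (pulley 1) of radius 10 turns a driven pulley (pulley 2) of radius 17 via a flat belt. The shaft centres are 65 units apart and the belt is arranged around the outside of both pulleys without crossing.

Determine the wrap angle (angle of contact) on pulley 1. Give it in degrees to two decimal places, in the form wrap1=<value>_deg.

open belt: β = asin((r2−r1)/C) = asin(7/65) = 6.1823°
wrap1 = π − 2β = 167.6354°
wrap2 = π + 2β = 192.3646°

wrap1=167.64_deg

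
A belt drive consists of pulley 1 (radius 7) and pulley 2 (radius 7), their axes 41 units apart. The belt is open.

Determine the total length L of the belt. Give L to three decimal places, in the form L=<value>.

open belt: β = asin((r2−r1)/C) = asin(0/41) = 0.0000°
wrap1 = π − 2β = 180.0000°
wrap2 = π + 2β = 180.0000°
tangent length = C·cosβ = 41.0000
L = r1·wrap1 + r2·wrap2 + 2·C·cosβ = 7·3.1416 + 7·3.1416 + 2·41.0000 = 125.9823

L=125.982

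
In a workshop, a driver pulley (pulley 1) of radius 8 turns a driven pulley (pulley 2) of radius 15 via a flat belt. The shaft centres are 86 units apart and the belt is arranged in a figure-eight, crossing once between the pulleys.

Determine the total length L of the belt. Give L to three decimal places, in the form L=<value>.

crossed belt: β = asin((r1+r2)/C) = asin(23/86) = 15.5121°
wrap1 = wrap2 = π + 2β = 211.0242°
tangent length = C·cosβ = 82.8674
L = (r1+r2)·wrap + 2·C·cosβ = 23·3.6831 + 2·82.8674 = 250.4453

L=250.445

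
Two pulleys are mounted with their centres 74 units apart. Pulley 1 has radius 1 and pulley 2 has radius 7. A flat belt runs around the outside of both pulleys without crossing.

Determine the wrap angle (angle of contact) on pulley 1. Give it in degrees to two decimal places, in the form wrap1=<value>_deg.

open belt: β = asin((r2−r1)/C) = asin(6/74) = 4.6507°
wrap1 = π − 2β = 170.6986°
wrap2 = π + 2β = 189.3014°

wrap1=170.70_deg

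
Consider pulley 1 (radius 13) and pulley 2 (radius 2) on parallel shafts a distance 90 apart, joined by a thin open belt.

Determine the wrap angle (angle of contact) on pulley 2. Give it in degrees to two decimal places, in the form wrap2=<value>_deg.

wrap2=165.96_deg

open belt: β = asin((r2−r1)/C) = asin(-11/90) = -7.0204°
wrap1 = π − 2β = 194.0407°
wrap2 = π + 2β = 165.9593°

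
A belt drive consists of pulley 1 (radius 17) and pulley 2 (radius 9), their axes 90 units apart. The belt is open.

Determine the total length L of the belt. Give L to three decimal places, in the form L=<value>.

L=262.393

open belt: β = asin((r2−r1)/C) = asin(-8/90) = -5.0997°
wrap1 = π − 2β = 190.1994°
wrap2 = π + 2β = 169.8006°
tangent length = C·cosβ = 89.6437
L = r1·wrap1 + r2·wrap2 + 2·C·cosβ = 17·3.3196 + 9·2.9636 + 2·89.6437 = 262.3930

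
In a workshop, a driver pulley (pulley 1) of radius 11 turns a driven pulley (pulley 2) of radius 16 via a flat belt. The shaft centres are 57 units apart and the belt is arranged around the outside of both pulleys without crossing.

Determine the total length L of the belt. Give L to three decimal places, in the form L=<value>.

L=199.262

open belt: β = asin((r2−r1)/C) = asin(5/57) = 5.0324°
wrap1 = π − 2β = 169.9352°
wrap2 = π + 2β = 190.0648°
tangent length = C·cosβ = 56.7803
L = r1·wrap1 + r2·wrap2 + 2·C·cosβ = 11·2.9659 + 16·3.3173 + 2·56.7803 = 199.2619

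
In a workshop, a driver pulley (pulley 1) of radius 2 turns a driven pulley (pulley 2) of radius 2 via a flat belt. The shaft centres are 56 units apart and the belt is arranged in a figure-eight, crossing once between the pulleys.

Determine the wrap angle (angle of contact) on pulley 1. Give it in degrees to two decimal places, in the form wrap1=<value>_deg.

crossed belt: β = asin((r1+r2)/C) = asin(4/56) = 4.0960°
wrap1 = wrap2 = π + 2β = 188.1921°

wrap1=188.19_deg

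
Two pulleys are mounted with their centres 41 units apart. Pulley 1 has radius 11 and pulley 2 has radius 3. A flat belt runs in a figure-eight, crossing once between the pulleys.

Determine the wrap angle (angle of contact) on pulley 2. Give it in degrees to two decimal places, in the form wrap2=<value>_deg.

crossed belt: β = asin((r1+r2)/C) = asin(14/41) = 19.9661°
wrap1 = wrap2 = π + 2β = 219.9321°

wrap2=219.93_deg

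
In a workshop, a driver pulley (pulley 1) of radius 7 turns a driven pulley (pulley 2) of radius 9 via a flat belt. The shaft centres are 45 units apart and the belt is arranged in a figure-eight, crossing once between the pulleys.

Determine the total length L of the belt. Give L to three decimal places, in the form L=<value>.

L=146.017

crossed belt: β = asin((r1+r2)/C) = asin(16/45) = 20.8275°
wrap1 = wrap2 = π + 2β = 221.6550°
tangent length = C·cosβ = 42.0595
L = (r1+r2)·wrap + 2·C·cosβ = 16·3.8686 + 2·42.0595 = 146.0167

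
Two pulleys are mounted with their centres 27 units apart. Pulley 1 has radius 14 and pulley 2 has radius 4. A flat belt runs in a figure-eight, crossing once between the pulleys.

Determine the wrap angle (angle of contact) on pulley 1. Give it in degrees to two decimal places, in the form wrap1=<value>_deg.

wrap1=263.62_deg

crossed belt: β = asin((r1+r2)/C) = asin(18/27) = 41.8103°
wrap1 = wrap2 = π + 2β = 263.6206°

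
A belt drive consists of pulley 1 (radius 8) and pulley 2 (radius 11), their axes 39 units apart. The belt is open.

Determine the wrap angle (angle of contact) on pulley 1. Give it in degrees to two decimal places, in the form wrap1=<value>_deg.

wrap1=171.18_deg

open belt: β = asin((r2−r1)/C) = asin(3/39) = 4.4117°
wrap1 = π − 2β = 171.1765°
wrap2 = π + 2β = 188.8235°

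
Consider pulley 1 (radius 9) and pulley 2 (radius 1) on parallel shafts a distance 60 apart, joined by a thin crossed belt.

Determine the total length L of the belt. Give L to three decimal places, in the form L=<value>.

L=153.086

crossed belt: β = asin((r1+r2)/C) = asin(10/60) = 9.5941°
wrap1 = wrap2 = π + 2β = 199.1881°
tangent length = C·cosβ = 59.1608
L = (r1+r2)·wrap + 2·C·cosβ = 10·3.4765 + 2·59.1608 = 153.0865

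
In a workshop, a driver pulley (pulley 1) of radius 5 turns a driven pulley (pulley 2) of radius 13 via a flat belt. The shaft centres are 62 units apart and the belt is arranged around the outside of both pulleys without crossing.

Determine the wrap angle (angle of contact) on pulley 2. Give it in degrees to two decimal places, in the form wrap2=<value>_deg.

wrap2=194.83_deg

open belt: β = asin((r2−r1)/C) = asin(8/62) = 7.4137°
wrap1 = π − 2β = 165.1727°
wrap2 = π + 2β = 194.8273°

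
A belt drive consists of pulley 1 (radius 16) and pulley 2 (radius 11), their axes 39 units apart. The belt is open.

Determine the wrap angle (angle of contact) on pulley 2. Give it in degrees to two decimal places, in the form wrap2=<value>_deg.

open belt: β = asin((r2−r1)/C) = asin(-5/39) = -7.3659°
wrap1 = π − 2β = 194.7318°
wrap2 = π + 2β = 165.2682°

wrap2=165.27_deg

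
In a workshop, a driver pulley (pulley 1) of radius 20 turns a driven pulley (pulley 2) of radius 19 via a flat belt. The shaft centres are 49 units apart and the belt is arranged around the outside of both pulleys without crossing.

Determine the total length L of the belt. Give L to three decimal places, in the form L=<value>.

L=220.543

open belt: β = asin((r2−r1)/C) = asin(-1/49) = -1.1694°
wrap1 = π − 2β = 182.3388°
wrap2 = π + 2β = 177.6612°
tangent length = C·cosβ = 48.9898
L = r1·wrap1 + r2·wrap2 + 2·C·cosβ = 20·3.1824 + 19·3.1008 + 2·48.9898 = 220.5425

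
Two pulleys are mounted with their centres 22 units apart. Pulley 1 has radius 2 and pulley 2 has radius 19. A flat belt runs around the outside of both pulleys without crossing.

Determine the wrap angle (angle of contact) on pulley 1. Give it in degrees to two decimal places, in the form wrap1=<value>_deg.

open belt: β = asin((r2−r1)/C) = asin(17/22) = 50.5994°
wrap1 = π − 2β = 78.8011°
wrap2 = π + 2β = 281.1989°

wrap1=78.80_deg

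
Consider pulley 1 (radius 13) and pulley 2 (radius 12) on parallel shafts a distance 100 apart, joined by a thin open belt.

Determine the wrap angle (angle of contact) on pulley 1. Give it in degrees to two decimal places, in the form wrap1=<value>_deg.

open belt: β = asin((r2−r1)/C) = asin(-1/100) = -0.5730°
wrap1 = π − 2β = 181.1459°
wrap2 = π + 2β = 178.8541°

wrap1=181.15_deg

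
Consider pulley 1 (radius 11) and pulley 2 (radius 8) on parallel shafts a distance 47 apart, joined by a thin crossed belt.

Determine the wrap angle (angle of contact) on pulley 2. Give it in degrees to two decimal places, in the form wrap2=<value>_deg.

wrap2=227.69_deg

crossed belt: β = asin((r1+r2)/C) = asin(19/47) = 23.8445°
wrap1 = wrap2 = π + 2β = 227.6889°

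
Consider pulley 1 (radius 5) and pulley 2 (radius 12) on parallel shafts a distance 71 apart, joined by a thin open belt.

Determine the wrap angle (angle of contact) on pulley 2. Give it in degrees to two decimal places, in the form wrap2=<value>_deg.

wrap2=191.32_deg

open belt: β = asin((r2−r1)/C) = asin(7/71) = 5.6581°
wrap1 = π − 2β = 168.6839°
wrap2 = π + 2β = 191.3161°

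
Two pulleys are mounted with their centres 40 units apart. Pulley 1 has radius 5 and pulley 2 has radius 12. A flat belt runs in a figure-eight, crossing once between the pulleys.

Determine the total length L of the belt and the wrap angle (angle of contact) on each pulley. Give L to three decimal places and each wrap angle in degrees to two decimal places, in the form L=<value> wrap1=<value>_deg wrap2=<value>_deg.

L=140.747 wrap1=230.30_deg wrap2=230.30_deg

crossed belt: β = asin((r1+r2)/C) = asin(17/40) = 25.1507°
wrap1 = wrap2 = π + 2β = 230.3013°
tangent length = C·cosβ = 36.2077
L = (r1+r2)·wrap + 2·C·cosβ = 17·4.0195 + 2·36.2077 = 140.7472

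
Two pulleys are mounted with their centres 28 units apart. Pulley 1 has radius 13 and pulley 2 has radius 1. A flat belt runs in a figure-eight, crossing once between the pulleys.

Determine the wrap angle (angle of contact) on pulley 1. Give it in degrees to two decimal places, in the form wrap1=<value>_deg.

crossed belt: β = asin((r1+r2)/C) = asin(14/28) = 30.0000°
wrap1 = wrap2 = π + 2β = 240.0000°

wrap1=240.00_deg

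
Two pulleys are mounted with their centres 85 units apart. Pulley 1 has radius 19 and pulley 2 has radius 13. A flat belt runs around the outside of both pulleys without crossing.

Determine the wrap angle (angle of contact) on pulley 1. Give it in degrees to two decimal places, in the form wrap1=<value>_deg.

wrap1=188.10_deg

open belt: β = asin((r2−r1)/C) = asin(-6/85) = -4.0478°
wrap1 = π − 2β = 188.0955°
wrap2 = π + 2β = 171.9045°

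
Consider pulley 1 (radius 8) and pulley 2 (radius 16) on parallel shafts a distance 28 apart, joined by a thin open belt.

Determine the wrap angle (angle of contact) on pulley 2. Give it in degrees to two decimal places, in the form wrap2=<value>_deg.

open belt: β = asin((r2−r1)/C) = asin(8/28) = 16.6015°
wrap1 = π − 2β = 146.7969°
wrap2 = π + 2β = 213.2031°

wrap2=213.20_deg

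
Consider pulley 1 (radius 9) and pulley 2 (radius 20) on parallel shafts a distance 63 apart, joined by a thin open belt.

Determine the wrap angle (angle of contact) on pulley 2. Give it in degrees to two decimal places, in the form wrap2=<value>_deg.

wrap2=200.11_deg

open belt: β = asin((r2−r1)/C) = asin(11/63) = 10.0556°
wrap1 = π − 2β = 159.8889°
wrap2 = π + 2β = 200.1111°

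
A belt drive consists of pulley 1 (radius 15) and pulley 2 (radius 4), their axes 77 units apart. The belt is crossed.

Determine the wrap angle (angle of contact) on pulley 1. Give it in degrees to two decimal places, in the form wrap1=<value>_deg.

crossed belt: β = asin((r1+r2)/C) = asin(19/77) = 14.2855°
wrap1 = wrap2 = π + 2β = 208.5709°

wrap1=208.57_deg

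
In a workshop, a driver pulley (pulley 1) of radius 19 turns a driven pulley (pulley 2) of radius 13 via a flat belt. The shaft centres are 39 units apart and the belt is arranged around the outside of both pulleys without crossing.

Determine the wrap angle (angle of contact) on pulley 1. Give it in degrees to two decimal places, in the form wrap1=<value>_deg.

wrap1=197.70_deg

open belt: β = asin((r2−r1)/C) = asin(-6/39) = -8.8499°
wrap1 = π − 2β = 197.6998°
wrap2 = π + 2β = 162.3002°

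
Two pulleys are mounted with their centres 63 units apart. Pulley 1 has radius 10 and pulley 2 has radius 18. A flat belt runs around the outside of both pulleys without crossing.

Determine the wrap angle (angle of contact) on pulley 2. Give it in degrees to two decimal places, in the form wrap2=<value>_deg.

open belt: β = asin((r2−r1)/C) = asin(8/63) = 7.2954°
wrap1 = π − 2β = 165.4093°
wrap2 = π + 2β = 194.5907°

wrap2=194.59_deg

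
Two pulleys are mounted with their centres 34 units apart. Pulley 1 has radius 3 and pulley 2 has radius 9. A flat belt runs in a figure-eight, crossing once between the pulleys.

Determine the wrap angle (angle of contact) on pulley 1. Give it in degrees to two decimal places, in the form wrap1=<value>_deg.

crossed belt: β = asin((r1+r2)/C) = asin(12/34) = 20.6673°
wrap1 = wrap2 = π + 2β = 221.3346°

wrap1=221.33_deg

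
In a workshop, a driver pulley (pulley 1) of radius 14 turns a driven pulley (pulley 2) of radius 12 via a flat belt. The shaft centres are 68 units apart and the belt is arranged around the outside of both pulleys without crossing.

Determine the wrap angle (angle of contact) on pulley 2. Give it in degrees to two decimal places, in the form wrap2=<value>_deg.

open belt: β = asin((r2−r1)/C) = asin(-2/68) = -1.6854°
wrap1 = π − 2β = 183.3708°
wrap2 = π + 2β = 176.6292°

wrap2=176.63_deg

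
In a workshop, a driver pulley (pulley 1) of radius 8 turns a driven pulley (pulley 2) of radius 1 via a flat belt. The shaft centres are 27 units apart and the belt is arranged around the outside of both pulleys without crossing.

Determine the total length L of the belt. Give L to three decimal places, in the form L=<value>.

open belt: β = asin((r2−r1)/C) = asin(-7/27) = -15.0261°
wrap1 = π − 2β = 210.0522°
wrap2 = π + 2β = 149.9478°
tangent length = C·cosβ = 26.0768
L = r1·wrap1 + r2·wrap2 + 2·C·cosβ = 8·3.6661 + 1·2.6171 + 2·26.0768 = 84.0995

L=84.100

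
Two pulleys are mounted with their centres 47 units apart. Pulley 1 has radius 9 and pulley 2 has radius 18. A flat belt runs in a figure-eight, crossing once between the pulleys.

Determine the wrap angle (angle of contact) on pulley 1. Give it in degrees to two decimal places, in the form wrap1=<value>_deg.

wrap1=250.12_deg

crossed belt: β = asin((r1+r2)/C) = asin(27/47) = 35.0624°
wrap1 = wrap2 = π + 2β = 250.1248°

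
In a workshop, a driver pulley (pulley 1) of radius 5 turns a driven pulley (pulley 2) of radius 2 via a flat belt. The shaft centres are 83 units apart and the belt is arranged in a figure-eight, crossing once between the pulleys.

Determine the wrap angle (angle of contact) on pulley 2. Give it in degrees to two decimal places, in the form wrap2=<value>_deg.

wrap2=189.68_deg

crossed belt: β = asin((r1+r2)/C) = asin(7/83) = 4.8379°
wrap1 = wrap2 = π + 2β = 189.6758°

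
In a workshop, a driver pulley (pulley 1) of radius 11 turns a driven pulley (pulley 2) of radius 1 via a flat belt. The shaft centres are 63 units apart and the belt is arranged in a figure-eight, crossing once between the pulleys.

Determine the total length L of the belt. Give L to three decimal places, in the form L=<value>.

L=165.992

crossed belt: β = asin((r1+r2)/C) = asin(12/63) = 10.9806°
wrap1 = wrap2 = π + 2β = 201.9612°
tangent length = C·cosβ = 61.8466
L = (r1+r2)·wrap + 2·C·cosβ = 12·3.5249 + 2·61.8466 = 165.9918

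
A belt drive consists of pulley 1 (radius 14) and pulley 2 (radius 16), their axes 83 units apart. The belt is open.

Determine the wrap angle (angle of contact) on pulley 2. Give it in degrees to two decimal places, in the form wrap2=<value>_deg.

wrap2=182.76_deg

open belt: β = asin((r2−r1)/C) = asin(2/83) = 1.3808°
wrap1 = π − 2β = 177.2385°
wrap2 = π + 2β = 182.7615°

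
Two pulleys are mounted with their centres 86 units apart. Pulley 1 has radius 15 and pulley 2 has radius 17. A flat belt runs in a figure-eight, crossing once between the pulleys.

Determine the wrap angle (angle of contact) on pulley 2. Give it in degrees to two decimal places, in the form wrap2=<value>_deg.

wrap2=223.69_deg

crossed belt: β = asin((r1+r2)/C) = asin(32/86) = 21.8448°
wrap1 = wrap2 = π + 2β = 223.6895°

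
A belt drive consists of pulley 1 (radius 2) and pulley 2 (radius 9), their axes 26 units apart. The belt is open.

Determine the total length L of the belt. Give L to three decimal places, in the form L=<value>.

L=88.454

open belt: β = asin((r2−r1)/C) = asin(7/26) = 15.6185°
wrap1 = π − 2β = 148.7630°
wrap2 = π + 2β = 211.2370°
tangent length = C·cosβ = 25.0400
L = r1·wrap1 + r2·wrap2 + 2·C·cosβ = 2·2.5964 + 9·3.6868 + 2·25.0400 = 88.4538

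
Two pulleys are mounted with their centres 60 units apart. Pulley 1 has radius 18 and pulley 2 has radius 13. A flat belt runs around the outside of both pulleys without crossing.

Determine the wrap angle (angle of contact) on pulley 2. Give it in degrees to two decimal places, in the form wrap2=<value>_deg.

open belt: β = asin((r2−r1)/C) = asin(-5/60) = -4.7802°
wrap1 = π − 2β = 189.5604°
wrap2 = π + 2β = 170.4396°

wrap2=170.44_deg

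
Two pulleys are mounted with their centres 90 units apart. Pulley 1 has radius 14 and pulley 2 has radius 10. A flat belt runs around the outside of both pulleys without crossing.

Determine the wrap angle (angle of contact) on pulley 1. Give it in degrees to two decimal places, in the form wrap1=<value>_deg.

wrap1=185.09_deg

open belt: β = asin((r2−r1)/C) = asin(-4/90) = -2.5473°
wrap1 = π − 2β = 185.0946°
wrap2 = π + 2β = 174.9054°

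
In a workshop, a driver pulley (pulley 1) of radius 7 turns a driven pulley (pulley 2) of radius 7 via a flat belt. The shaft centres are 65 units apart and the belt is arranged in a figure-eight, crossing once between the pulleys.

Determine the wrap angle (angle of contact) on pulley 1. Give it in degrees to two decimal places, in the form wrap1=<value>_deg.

crossed belt: β = asin((r1+r2)/C) = asin(14/65) = 12.4381°
wrap1 = wrap2 = π + 2β = 204.8762°

wrap1=204.88_deg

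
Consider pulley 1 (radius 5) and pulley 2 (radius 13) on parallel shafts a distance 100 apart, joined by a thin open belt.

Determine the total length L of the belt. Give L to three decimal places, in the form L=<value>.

L=257.189

open belt: β = asin((r2−r1)/C) = asin(8/100) = 4.5886°
wrap1 = π − 2β = 170.8229°
wrap2 = π + 2β = 189.1771°
tangent length = C·cosβ = 99.6795
L = r1·wrap1 + r2·wrap2 + 2·C·cosβ = 5·2.9814 + 13·3.3018 + 2·99.6795 = 257.1890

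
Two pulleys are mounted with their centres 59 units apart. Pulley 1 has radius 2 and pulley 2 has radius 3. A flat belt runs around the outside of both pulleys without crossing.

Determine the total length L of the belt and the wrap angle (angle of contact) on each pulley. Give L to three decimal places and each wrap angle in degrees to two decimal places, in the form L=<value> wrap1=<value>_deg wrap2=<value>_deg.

open belt: β = asin((r2−r1)/C) = asin(1/59) = 0.9712°
wrap1 = π − 2β = 178.0577°
wrap2 = π + 2β = 181.9423°
tangent length = C·cosβ = 58.9915
L = r1·wrap1 + r2·wrap2 + 2·C·cosβ = 2·3.1077 + 3·3.1755 + 2·58.9915 = 133.7249

L=133.725 wrap1=178.06_deg wrap2=181.94_deg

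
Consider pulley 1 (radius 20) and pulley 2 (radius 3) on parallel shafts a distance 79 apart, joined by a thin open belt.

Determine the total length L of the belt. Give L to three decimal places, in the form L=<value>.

open belt: β = asin((r2−r1)/C) = asin(-17/79) = -12.4267°
wrap1 = π − 2β = 204.8533°
wrap2 = π + 2β = 155.1467°
tangent length = C·cosβ = 77.1492
L = r1·wrap1 + r2·wrap2 + 2·C·cosβ = 20·3.5754 + 3·2.7078 + 2·77.1492 = 233.9292

L=233.929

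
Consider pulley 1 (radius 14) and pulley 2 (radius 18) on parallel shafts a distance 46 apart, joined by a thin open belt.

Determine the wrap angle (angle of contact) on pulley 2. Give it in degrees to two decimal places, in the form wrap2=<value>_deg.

wrap2=189.98_deg

open belt: β = asin((r2−r1)/C) = asin(4/46) = 4.9885°
wrap1 = π − 2β = 170.0229°
wrap2 = π + 2β = 189.9771°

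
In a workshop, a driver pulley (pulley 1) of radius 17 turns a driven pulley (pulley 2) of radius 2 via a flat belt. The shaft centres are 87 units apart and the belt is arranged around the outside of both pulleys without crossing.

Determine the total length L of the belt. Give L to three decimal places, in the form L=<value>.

open belt: β = asin((r2−r1)/C) = asin(-15/87) = -9.9282°
wrap1 = π − 2β = 199.8564°
wrap2 = π + 2β = 160.1436°
tangent length = C·cosβ = 85.6971
L = r1·wrap1 + r2·wrap2 + 2·C·cosβ = 17·3.4882 + 2·2.7950 + 2·85.6971 = 236.2829

L=236.283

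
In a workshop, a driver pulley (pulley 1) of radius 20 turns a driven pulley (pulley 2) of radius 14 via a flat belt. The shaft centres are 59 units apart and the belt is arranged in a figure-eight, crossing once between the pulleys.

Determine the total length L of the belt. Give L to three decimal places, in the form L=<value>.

L=245.013

crossed belt: β = asin((r1+r2)/C) = asin(34/59) = 35.1887°
wrap1 = wrap2 = π + 2β = 250.3774°
tangent length = C·cosβ = 48.2183
L = (r1+r2)·wrap + 2·C·cosβ = 34·4.3699 + 2·48.2183 = 245.0135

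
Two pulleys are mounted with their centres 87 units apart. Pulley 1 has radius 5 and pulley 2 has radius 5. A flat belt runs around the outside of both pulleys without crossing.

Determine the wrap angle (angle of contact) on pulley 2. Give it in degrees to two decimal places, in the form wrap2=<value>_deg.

wrap2=180.00_deg

open belt: β = asin((r2−r1)/C) = asin(0/87) = 0.0000°
wrap1 = π − 2β = 180.0000°
wrap2 = π + 2β = 180.0000°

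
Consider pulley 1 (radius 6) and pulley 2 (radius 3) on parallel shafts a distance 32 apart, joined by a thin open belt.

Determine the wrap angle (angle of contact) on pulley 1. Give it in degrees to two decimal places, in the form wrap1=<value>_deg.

wrap1=190.76_deg

open belt: β = asin((r2−r1)/C) = asin(-3/32) = -5.3794°
wrap1 = π − 2β = 190.7588°
wrap2 = π + 2β = 169.2412°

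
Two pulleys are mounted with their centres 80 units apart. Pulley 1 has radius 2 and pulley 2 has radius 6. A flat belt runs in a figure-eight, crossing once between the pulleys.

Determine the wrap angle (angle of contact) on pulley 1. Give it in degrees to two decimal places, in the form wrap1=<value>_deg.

wrap1=191.48_deg

crossed belt: β = asin((r1+r2)/C) = asin(8/80) = 5.7392°
wrap1 = wrap2 = π + 2β = 191.4783°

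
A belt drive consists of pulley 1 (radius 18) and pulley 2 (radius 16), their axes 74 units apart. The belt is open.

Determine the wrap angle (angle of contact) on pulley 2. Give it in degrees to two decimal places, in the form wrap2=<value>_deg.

open belt: β = asin((r2−r1)/C) = asin(-2/74) = -1.5487°
wrap1 = π − 2β = 183.0974°
wrap2 = π + 2β = 176.9026°

wrap2=176.90_deg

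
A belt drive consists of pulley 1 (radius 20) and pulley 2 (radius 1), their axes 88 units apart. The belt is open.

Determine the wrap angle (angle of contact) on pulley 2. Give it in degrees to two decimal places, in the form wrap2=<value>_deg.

wrap2=155.06_deg

open belt: β = asin((r2−r1)/C) = asin(-19/88) = -12.4689°
wrap1 = π − 2β = 204.9377°
wrap2 = π + 2β = 155.0623°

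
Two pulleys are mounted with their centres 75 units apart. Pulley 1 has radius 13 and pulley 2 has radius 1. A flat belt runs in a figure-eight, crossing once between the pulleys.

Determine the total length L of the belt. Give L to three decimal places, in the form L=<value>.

crossed belt: β = asin((r1+r2)/C) = asin(14/75) = 10.7583°
wrap1 = wrap2 = π + 2β = 201.5166°
tangent length = C·cosβ = 73.6817
L = (r1+r2)·wrap + 2·C·cosβ = 14·3.5171 + 2·73.6817 = 196.6033

L=196.603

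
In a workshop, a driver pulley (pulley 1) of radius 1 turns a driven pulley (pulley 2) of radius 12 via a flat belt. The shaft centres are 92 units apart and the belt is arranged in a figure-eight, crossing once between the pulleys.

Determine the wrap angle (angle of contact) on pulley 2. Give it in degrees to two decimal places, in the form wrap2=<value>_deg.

crossed belt: β = asin((r1+r2)/C) = asin(13/92) = 8.1233°
wrap1 = wrap2 = π + 2β = 196.2467°

wrap2=196.25_deg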